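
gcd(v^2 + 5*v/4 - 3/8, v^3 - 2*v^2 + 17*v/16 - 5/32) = v - 1/4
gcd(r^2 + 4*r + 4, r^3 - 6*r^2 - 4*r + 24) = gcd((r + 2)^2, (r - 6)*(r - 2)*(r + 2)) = r + 2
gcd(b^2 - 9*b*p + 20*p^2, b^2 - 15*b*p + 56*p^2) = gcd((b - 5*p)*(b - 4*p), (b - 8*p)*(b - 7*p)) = 1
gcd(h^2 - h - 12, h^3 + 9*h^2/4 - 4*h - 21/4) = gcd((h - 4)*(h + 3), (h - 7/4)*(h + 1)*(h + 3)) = h + 3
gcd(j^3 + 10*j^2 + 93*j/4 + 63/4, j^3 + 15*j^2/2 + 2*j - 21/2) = j^2 + 17*j/2 + 21/2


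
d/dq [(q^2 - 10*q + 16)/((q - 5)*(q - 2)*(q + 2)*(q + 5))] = 2*(-q^3 + 11*q^2 + 16*q - 125)/(q^6 + 4*q^5 - 46*q^4 - 200*q^3 + 425*q^2 + 2500*q + 2500)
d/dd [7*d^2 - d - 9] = 14*d - 1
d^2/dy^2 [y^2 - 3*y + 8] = 2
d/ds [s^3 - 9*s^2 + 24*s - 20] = 3*s^2 - 18*s + 24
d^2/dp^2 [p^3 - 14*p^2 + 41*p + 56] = 6*p - 28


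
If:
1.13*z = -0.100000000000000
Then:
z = -0.09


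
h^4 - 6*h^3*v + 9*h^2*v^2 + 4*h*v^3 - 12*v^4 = (h - 3*v)*(h - 2*v)^2*(h + v)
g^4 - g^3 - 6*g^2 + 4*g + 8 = (g - 2)^2*(g + 1)*(g + 2)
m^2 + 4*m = m*(m + 4)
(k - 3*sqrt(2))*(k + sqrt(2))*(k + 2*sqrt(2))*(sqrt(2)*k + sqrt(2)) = sqrt(2)*k^4 + sqrt(2)*k^3 - 14*sqrt(2)*k^2 - 24*k - 14*sqrt(2)*k - 24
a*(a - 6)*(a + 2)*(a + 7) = a^4 + 3*a^3 - 40*a^2 - 84*a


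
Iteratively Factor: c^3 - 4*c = (c)*(c^2 - 4) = c*(c - 2)*(c + 2)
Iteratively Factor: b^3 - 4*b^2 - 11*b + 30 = (b - 5)*(b^2 + b - 6) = (b - 5)*(b + 3)*(b - 2)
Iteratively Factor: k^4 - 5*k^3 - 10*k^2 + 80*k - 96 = (k + 4)*(k^3 - 9*k^2 + 26*k - 24) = (k - 3)*(k + 4)*(k^2 - 6*k + 8) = (k - 3)*(k - 2)*(k + 4)*(k - 4)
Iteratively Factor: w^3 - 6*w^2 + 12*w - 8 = (w - 2)*(w^2 - 4*w + 4) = (w - 2)^2*(w - 2)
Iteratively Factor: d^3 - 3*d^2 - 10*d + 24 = (d - 4)*(d^2 + d - 6) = (d - 4)*(d - 2)*(d + 3)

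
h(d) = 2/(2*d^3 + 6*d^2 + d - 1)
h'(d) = 2*(-6*d^2 - 12*d - 1)/(2*d^3 + 6*d^2 + d - 1)^2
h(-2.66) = 1.74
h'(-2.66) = -17.40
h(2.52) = 0.03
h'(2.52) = -0.03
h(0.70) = 0.60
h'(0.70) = -2.23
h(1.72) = 0.07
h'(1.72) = -0.10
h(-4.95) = -0.02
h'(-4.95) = -0.02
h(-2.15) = 0.42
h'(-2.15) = -0.26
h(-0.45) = -4.79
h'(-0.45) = 36.59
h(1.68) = 0.07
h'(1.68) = -0.10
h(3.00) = 0.02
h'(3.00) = -0.02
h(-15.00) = 0.00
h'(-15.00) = 0.00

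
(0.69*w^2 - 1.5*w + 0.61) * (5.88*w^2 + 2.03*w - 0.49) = 4.0572*w^4 - 7.4193*w^3 + 0.2037*w^2 + 1.9733*w - 0.2989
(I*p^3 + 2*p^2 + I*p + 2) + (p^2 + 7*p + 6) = I*p^3 + 3*p^2 + 7*p + I*p + 8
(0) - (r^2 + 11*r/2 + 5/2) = -r^2 - 11*r/2 - 5/2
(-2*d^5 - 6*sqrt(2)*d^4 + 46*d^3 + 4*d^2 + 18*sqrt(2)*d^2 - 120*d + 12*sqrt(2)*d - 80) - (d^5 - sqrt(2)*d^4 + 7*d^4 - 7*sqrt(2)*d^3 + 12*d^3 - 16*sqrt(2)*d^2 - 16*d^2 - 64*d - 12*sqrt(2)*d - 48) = -3*d^5 - 5*sqrt(2)*d^4 - 7*d^4 + 7*sqrt(2)*d^3 + 34*d^3 + 20*d^2 + 34*sqrt(2)*d^2 - 56*d + 24*sqrt(2)*d - 32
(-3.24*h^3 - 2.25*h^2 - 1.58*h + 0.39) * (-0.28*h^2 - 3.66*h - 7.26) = 0.9072*h^5 + 12.4884*h^4 + 32.1998*h^3 + 22.0086*h^2 + 10.0434*h - 2.8314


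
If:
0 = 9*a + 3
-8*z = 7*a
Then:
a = -1/3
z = 7/24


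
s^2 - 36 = (s - 6)*(s + 6)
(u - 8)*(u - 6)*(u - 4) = u^3 - 18*u^2 + 104*u - 192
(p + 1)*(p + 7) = p^2 + 8*p + 7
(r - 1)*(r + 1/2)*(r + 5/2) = r^3 + 2*r^2 - 7*r/4 - 5/4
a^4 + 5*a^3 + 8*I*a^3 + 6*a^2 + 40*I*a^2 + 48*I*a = a*(a + 2)*(a + 3)*(a + 8*I)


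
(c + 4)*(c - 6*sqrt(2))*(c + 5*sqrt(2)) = c^3 - sqrt(2)*c^2 + 4*c^2 - 60*c - 4*sqrt(2)*c - 240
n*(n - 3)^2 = n^3 - 6*n^2 + 9*n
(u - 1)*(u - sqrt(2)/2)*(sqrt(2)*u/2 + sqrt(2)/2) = sqrt(2)*u^3/2 - u^2/2 - sqrt(2)*u/2 + 1/2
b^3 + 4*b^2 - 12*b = b*(b - 2)*(b + 6)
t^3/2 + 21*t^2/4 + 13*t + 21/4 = (t/2 + 1/4)*(t + 3)*(t + 7)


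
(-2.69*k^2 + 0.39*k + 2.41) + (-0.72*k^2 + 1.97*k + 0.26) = -3.41*k^2 + 2.36*k + 2.67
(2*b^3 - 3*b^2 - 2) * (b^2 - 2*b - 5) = 2*b^5 - 7*b^4 - 4*b^3 + 13*b^2 + 4*b + 10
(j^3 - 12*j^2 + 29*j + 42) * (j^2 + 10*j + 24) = j^5 - 2*j^4 - 67*j^3 + 44*j^2 + 1116*j + 1008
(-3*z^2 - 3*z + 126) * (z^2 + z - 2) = -3*z^4 - 6*z^3 + 129*z^2 + 132*z - 252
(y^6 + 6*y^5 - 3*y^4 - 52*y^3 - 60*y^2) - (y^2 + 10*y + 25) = y^6 + 6*y^5 - 3*y^4 - 52*y^3 - 61*y^2 - 10*y - 25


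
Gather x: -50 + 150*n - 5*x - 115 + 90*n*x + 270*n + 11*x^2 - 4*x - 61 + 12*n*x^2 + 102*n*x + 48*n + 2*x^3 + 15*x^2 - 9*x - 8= 468*n + 2*x^3 + x^2*(12*n + 26) + x*(192*n - 18) - 234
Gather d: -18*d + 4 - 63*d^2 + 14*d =-63*d^2 - 4*d + 4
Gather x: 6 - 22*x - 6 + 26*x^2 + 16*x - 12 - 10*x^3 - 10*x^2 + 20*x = -10*x^3 + 16*x^2 + 14*x - 12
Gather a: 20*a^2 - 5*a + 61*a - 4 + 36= 20*a^2 + 56*a + 32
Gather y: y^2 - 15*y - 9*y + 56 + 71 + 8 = y^2 - 24*y + 135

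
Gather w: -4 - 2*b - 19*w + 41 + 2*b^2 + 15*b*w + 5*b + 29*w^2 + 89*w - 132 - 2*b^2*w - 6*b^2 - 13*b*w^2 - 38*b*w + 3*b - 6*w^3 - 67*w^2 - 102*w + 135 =-4*b^2 + 6*b - 6*w^3 + w^2*(-13*b - 38) + w*(-2*b^2 - 23*b - 32) + 40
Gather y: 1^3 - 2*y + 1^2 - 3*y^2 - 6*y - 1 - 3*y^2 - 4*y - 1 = -6*y^2 - 12*y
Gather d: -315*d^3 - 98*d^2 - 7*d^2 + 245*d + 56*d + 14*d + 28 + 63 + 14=-315*d^3 - 105*d^2 + 315*d + 105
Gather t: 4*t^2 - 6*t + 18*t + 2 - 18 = 4*t^2 + 12*t - 16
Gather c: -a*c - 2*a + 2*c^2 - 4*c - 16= -2*a + 2*c^2 + c*(-a - 4) - 16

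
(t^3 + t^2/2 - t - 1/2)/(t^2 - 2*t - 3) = (2*t^2 - t - 1)/(2*(t - 3))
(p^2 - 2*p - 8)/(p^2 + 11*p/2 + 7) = 2*(p - 4)/(2*p + 7)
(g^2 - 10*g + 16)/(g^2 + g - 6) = (g - 8)/(g + 3)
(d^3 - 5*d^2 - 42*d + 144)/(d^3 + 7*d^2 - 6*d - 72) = (d - 8)/(d + 4)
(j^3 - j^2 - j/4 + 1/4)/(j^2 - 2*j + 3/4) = (2*j^2 - j - 1)/(2*j - 3)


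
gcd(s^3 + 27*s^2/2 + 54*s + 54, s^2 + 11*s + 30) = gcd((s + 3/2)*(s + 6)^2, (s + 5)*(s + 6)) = s + 6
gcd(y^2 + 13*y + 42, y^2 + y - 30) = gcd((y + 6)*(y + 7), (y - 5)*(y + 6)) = y + 6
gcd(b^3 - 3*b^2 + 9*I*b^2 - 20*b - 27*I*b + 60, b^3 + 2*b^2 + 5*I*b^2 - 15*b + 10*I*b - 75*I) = b^2 + b*(-3 + 5*I) - 15*I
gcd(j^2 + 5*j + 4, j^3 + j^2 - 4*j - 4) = j + 1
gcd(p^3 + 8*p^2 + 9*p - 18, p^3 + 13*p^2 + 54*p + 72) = p^2 + 9*p + 18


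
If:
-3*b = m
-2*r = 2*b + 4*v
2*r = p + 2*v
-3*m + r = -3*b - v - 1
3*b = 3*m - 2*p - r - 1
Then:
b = -13/147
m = 13/49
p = 2/147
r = 5/147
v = 4/147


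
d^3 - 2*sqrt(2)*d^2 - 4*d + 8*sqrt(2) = (d - 2)*(d + 2)*(d - 2*sqrt(2))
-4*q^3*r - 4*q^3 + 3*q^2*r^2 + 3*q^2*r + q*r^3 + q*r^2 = (-q + r)*(4*q + r)*(q*r + q)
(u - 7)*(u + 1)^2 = u^3 - 5*u^2 - 13*u - 7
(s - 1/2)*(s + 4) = s^2 + 7*s/2 - 2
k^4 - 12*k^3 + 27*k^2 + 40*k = k*(k - 8)*(k - 5)*(k + 1)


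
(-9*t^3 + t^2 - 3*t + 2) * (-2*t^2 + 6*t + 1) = 18*t^5 - 56*t^4 + 3*t^3 - 21*t^2 + 9*t + 2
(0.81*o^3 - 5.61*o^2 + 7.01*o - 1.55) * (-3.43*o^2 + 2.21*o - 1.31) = -2.7783*o^5 + 21.0324*o^4 - 37.5035*o^3 + 28.1577*o^2 - 12.6086*o + 2.0305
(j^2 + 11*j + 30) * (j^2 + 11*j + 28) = j^4 + 22*j^3 + 179*j^2 + 638*j + 840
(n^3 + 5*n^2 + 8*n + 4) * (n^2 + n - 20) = n^5 + 6*n^4 - 7*n^3 - 88*n^2 - 156*n - 80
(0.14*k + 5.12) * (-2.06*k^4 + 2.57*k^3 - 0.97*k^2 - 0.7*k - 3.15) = -0.2884*k^5 - 10.1874*k^4 + 13.0226*k^3 - 5.0644*k^2 - 4.025*k - 16.128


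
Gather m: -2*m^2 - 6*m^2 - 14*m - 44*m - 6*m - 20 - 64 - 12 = -8*m^2 - 64*m - 96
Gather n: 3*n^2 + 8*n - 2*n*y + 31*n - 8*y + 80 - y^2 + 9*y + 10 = 3*n^2 + n*(39 - 2*y) - y^2 + y + 90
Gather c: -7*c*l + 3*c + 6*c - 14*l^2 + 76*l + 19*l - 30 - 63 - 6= c*(9 - 7*l) - 14*l^2 + 95*l - 99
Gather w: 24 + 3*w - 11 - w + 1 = 2*w + 14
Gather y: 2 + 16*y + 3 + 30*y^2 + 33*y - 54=30*y^2 + 49*y - 49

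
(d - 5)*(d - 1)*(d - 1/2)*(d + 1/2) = d^4 - 6*d^3 + 19*d^2/4 + 3*d/2 - 5/4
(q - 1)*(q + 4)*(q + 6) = q^3 + 9*q^2 + 14*q - 24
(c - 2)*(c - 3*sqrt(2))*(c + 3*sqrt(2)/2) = c^3 - 3*sqrt(2)*c^2/2 - 2*c^2 - 9*c + 3*sqrt(2)*c + 18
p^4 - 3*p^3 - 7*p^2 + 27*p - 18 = (p - 3)*(p - 2)*(p - 1)*(p + 3)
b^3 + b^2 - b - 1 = (b - 1)*(b + 1)^2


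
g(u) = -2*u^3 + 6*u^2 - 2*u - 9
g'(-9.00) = -596.00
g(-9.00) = 1953.00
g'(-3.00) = -92.00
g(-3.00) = 105.00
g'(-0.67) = -12.73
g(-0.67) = -4.37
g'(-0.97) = -19.29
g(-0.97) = 0.41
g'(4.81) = -83.10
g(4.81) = -102.37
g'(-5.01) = -212.72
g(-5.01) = 403.12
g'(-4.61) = -184.83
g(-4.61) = 323.68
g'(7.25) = -230.38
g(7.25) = -470.28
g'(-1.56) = -35.32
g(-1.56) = 16.31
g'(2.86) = -16.76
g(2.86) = -12.43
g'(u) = -6*u^2 + 12*u - 2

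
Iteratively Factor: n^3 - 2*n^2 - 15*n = (n - 5)*(n^2 + 3*n) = (n - 5)*(n + 3)*(n)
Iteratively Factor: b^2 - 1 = (b + 1)*(b - 1)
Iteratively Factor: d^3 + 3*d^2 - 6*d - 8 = (d + 4)*(d^2 - d - 2) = (d - 2)*(d + 4)*(d + 1)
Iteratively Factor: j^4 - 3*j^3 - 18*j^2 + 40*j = (j)*(j^3 - 3*j^2 - 18*j + 40) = j*(j - 2)*(j^2 - j - 20) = j*(j - 2)*(j + 4)*(j - 5)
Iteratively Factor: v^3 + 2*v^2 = (v)*(v^2 + 2*v) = v*(v + 2)*(v)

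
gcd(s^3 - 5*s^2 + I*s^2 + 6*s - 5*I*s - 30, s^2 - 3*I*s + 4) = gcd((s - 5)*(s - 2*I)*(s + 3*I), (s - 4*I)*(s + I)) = 1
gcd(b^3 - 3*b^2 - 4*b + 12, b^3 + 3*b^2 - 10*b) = b - 2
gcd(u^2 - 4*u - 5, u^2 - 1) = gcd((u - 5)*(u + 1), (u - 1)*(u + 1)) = u + 1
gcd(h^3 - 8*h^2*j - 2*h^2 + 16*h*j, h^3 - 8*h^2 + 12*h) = h^2 - 2*h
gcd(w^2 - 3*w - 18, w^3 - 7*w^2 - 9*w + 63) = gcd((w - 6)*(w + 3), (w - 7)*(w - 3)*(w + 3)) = w + 3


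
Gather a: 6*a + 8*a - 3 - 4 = 14*a - 7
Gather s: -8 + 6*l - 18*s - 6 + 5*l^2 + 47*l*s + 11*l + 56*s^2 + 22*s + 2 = 5*l^2 + 17*l + 56*s^2 + s*(47*l + 4) - 12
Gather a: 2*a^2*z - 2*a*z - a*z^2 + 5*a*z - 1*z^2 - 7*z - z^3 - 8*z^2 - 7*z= 2*a^2*z + a*(-z^2 + 3*z) - z^3 - 9*z^2 - 14*z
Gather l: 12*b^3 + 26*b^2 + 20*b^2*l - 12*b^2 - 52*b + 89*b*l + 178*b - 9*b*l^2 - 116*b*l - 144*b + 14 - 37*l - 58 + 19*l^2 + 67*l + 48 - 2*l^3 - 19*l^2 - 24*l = 12*b^3 + 14*b^2 - 9*b*l^2 - 18*b - 2*l^3 + l*(20*b^2 - 27*b + 6) + 4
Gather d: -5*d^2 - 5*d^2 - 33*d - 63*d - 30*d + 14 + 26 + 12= -10*d^2 - 126*d + 52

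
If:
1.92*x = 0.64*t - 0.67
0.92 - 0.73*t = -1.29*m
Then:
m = 1.69767441860465*x - 0.120760658914729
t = 3.0*x + 1.046875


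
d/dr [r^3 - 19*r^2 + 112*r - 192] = 3*r^2 - 38*r + 112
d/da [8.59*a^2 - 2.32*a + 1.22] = 17.18*a - 2.32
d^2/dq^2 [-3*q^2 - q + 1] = -6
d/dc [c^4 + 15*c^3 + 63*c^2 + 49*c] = 4*c^3 + 45*c^2 + 126*c + 49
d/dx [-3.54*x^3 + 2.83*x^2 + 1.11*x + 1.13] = -10.62*x^2 + 5.66*x + 1.11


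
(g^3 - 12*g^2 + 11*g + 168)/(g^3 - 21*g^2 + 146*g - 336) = (g + 3)/(g - 6)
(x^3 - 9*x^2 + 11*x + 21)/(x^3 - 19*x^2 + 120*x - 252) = (x^2 - 2*x - 3)/(x^2 - 12*x + 36)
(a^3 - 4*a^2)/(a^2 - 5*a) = a*(a - 4)/(a - 5)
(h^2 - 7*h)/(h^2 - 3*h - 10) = h*(7 - h)/(-h^2 + 3*h + 10)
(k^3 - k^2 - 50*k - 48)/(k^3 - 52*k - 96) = (k + 1)/(k + 2)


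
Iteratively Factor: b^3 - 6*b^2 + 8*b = (b - 4)*(b^2 - 2*b) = (b - 4)*(b - 2)*(b)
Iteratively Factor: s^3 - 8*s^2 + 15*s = (s - 3)*(s^2 - 5*s) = s*(s - 3)*(s - 5)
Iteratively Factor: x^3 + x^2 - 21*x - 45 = (x - 5)*(x^2 + 6*x + 9) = (x - 5)*(x + 3)*(x + 3)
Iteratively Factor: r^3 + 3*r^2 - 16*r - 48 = (r + 4)*(r^2 - r - 12) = (r - 4)*(r + 4)*(r + 3)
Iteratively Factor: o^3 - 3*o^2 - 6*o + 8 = (o - 4)*(o^2 + o - 2) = (o - 4)*(o + 2)*(o - 1)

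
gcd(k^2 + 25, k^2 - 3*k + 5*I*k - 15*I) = k + 5*I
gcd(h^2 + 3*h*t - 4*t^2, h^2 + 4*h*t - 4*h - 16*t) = h + 4*t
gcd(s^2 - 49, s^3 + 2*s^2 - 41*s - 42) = s + 7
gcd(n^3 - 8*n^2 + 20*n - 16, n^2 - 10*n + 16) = n - 2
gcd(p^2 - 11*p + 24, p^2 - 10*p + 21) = p - 3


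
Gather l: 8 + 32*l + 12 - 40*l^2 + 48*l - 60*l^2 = -100*l^2 + 80*l + 20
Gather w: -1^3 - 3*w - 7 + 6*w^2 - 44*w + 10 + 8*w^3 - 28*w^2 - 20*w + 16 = 8*w^3 - 22*w^2 - 67*w + 18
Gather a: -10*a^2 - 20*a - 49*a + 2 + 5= -10*a^2 - 69*a + 7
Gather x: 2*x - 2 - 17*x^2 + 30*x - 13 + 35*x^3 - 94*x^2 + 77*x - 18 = 35*x^3 - 111*x^2 + 109*x - 33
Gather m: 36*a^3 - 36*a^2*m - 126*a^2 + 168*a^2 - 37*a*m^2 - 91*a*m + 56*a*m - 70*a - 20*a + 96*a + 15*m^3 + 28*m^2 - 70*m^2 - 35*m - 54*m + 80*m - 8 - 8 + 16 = 36*a^3 + 42*a^2 + 6*a + 15*m^3 + m^2*(-37*a - 42) + m*(-36*a^2 - 35*a - 9)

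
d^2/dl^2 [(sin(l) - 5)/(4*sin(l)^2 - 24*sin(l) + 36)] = (-sin(l)^3 + 8*sin(l)^2 + 23*sin(l) - 18)/(4*(sin(l) - 3)^4)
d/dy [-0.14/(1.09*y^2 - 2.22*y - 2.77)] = (0.3052*y - 0.3108)/(-1.09*y^2 + 2.22*y + 2.77)^2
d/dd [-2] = 0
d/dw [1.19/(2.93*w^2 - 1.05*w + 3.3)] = (1.2495 - 6.9734*w)/(2.93*w^2 - 1.05*w + 3.3)^2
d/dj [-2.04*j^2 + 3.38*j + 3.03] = 3.38 - 4.08*j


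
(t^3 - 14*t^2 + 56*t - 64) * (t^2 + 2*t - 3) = t^5 - 12*t^4 + 25*t^3 + 90*t^2 - 296*t + 192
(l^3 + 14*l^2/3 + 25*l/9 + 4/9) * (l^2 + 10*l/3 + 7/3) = l^5 + 8*l^4 + 62*l^3/3 + 556*l^2/27 + 215*l/27 + 28/27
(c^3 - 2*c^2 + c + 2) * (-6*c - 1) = -6*c^4 + 11*c^3 - 4*c^2 - 13*c - 2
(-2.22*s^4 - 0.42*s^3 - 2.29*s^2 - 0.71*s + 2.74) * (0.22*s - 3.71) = -0.4884*s^5 + 8.1438*s^4 + 1.0544*s^3 + 8.3397*s^2 + 3.2369*s - 10.1654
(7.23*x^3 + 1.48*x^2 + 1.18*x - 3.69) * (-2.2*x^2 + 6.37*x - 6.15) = -15.906*x^5 + 42.7991*x^4 - 37.6329*x^3 + 6.5326*x^2 - 30.7623*x + 22.6935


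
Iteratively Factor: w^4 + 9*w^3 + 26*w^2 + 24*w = (w + 3)*(w^3 + 6*w^2 + 8*w) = (w + 2)*(w + 3)*(w^2 + 4*w) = w*(w + 2)*(w + 3)*(w + 4)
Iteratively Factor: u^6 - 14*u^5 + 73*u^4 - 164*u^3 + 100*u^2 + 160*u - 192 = (u - 2)*(u^5 - 12*u^4 + 49*u^3 - 66*u^2 - 32*u + 96) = (u - 3)*(u - 2)*(u^4 - 9*u^3 + 22*u^2 - 32) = (u - 3)*(u - 2)^2*(u^3 - 7*u^2 + 8*u + 16) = (u - 4)*(u - 3)*(u - 2)^2*(u^2 - 3*u - 4) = (u - 4)*(u - 3)*(u - 2)^2*(u + 1)*(u - 4)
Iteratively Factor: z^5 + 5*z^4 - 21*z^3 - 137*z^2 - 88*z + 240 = (z + 4)*(z^4 + z^3 - 25*z^2 - 37*z + 60) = (z + 3)*(z + 4)*(z^3 - 2*z^2 - 19*z + 20) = (z - 5)*(z + 3)*(z + 4)*(z^2 + 3*z - 4) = (z - 5)*(z - 1)*(z + 3)*(z + 4)*(z + 4)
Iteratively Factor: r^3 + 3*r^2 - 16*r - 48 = (r + 3)*(r^2 - 16) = (r + 3)*(r + 4)*(r - 4)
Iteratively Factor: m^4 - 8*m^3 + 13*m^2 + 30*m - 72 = (m - 3)*(m^3 - 5*m^2 - 2*m + 24) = (m - 3)*(m + 2)*(m^2 - 7*m + 12) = (m - 3)^2*(m + 2)*(m - 4)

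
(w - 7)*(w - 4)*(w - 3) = w^3 - 14*w^2 + 61*w - 84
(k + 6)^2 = k^2 + 12*k + 36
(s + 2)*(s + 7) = s^2 + 9*s + 14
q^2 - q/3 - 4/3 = (q - 4/3)*(q + 1)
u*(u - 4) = u^2 - 4*u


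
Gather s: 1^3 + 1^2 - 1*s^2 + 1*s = -s^2 + s + 2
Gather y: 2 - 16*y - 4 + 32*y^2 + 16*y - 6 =32*y^2 - 8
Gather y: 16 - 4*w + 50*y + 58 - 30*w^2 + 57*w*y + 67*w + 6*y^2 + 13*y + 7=-30*w^2 + 63*w + 6*y^2 + y*(57*w + 63) + 81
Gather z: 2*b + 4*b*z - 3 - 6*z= 2*b + z*(4*b - 6) - 3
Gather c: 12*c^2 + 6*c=12*c^2 + 6*c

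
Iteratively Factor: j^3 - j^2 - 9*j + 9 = (j - 1)*(j^2 - 9) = (j - 1)*(j + 3)*(j - 3)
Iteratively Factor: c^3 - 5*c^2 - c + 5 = (c + 1)*(c^2 - 6*c + 5) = (c - 5)*(c + 1)*(c - 1)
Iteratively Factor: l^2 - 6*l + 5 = (l - 1)*(l - 5)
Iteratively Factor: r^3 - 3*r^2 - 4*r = (r - 4)*(r^2 + r) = r*(r - 4)*(r + 1)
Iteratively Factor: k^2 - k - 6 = (k + 2)*(k - 3)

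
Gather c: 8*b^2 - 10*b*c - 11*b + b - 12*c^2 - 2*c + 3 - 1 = 8*b^2 - 10*b - 12*c^2 + c*(-10*b - 2) + 2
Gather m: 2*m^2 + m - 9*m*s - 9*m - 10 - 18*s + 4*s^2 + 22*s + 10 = 2*m^2 + m*(-9*s - 8) + 4*s^2 + 4*s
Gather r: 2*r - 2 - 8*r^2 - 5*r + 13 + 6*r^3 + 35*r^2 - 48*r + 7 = 6*r^3 + 27*r^2 - 51*r + 18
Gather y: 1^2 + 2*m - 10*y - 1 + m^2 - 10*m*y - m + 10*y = m^2 - 10*m*y + m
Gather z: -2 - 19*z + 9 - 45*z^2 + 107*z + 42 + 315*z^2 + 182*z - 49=270*z^2 + 270*z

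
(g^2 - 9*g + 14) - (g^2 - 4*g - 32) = 46 - 5*g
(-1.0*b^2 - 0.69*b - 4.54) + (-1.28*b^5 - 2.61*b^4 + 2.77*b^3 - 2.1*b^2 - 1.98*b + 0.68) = -1.28*b^5 - 2.61*b^4 + 2.77*b^3 - 3.1*b^2 - 2.67*b - 3.86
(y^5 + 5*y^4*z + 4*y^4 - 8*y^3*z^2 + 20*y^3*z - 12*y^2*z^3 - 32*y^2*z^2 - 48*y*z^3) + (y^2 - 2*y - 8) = y^5 + 5*y^4*z + 4*y^4 - 8*y^3*z^2 + 20*y^3*z - 12*y^2*z^3 - 32*y^2*z^2 + y^2 - 48*y*z^3 - 2*y - 8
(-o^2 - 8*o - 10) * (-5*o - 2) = 5*o^3 + 42*o^2 + 66*o + 20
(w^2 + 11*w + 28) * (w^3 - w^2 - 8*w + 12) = w^5 + 10*w^4 + 9*w^3 - 104*w^2 - 92*w + 336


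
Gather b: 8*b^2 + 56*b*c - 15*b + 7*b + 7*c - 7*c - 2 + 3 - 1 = 8*b^2 + b*(56*c - 8)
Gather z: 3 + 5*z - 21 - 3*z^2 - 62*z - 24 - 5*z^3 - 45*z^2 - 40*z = -5*z^3 - 48*z^2 - 97*z - 42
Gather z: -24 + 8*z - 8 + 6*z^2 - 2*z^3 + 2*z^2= -2*z^3 + 8*z^2 + 8*z - 32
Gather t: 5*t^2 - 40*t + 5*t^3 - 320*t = 5*t^3 + 5*t^2 - 360*t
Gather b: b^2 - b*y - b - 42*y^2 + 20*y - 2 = b^2 + b*(-y - 1) - 42*y^2 + 20*y - 2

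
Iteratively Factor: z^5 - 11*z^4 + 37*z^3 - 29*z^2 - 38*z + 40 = (z - 1)*(z^4 - 10*z^3 + 27*z^2 - 2*z - 40) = (z - 5)*(z - 1)*(z^3 - 5*z^2 + 2*z + 8) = (z - 5)*(z - 2)*(z - 1)*(z^2 - 3*z - 4) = (z - 5)*(z - 2)*(z - 1)*(z + 1)*(z - 4)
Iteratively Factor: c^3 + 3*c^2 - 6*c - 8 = (c - 2)*(c^2 + 5*c + 4) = (c - 2)*(c + 4)*(c + 1)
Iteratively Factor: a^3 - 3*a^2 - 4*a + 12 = (a - 2)*(a^2 - a - 6) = (a - 3)*(a - 2)*(a + 2)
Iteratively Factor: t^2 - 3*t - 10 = (t - 5)*(t + 2)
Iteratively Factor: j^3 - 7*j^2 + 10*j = (j)*(j^2 - 7*j + 10) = j*(j - 5)*(j - 2)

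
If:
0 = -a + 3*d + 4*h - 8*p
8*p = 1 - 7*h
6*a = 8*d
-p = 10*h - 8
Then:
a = -496/73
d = -372/73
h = 63/73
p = -46/73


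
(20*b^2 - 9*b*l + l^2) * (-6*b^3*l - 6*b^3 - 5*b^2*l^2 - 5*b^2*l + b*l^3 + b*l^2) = -120*b^5*l - 120*b^5 - 46*b^4*l^2 - 46*b^4*l + 59*b^3*l^3 + 59*b^3*l^2 - 14*b^2*l^4 - 14*b^2*l^3 + b*l^5 + b*l^4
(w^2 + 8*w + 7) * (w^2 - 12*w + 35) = w^4 - 4*w^3 - 54*w^2 + 196*w + 245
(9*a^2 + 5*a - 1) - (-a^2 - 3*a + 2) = 10*a^2 + 8*a - 3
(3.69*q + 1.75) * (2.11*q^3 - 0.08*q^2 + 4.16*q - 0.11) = 7.7859*q^4 + 3.3973*q^3 + 15.2104*q^2 + 6.8741*q - 0.1925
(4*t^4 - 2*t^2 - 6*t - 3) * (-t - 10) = -4*t^5 - 40*t^4 + 2*t^3 + 26*t^2 + 63*t + 30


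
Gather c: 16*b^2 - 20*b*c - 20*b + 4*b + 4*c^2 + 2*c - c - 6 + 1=16*b^2 - 16*b + 4*c^2 + c*(1 - 20*b) - 5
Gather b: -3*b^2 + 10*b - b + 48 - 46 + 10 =-3*b^2 + 9*b + 12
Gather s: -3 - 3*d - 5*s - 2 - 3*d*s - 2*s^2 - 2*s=-3*d - 2*s^2 + s*(-3*d - 7) - 5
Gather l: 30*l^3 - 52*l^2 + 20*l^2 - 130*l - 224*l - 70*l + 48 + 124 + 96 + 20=30*l^3 - 32*l^2 - 424*l + 288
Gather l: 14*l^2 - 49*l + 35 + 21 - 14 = 14*l^2 - 49*l + 42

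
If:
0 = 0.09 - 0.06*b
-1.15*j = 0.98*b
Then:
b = 1.50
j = -1.28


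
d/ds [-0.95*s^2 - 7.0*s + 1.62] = -1.9*s - 7.0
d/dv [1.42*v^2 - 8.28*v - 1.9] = 2.84*v - 8.28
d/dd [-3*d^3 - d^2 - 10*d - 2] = -9*d^2 - 2*d - 10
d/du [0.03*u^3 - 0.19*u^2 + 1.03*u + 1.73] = 0.09*u^2 - 0.38*u + 1.03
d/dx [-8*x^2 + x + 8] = 1 - 16*x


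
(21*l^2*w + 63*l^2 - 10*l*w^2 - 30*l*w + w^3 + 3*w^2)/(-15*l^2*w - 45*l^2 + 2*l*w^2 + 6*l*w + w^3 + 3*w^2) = (-7*l + w)/(5*l + w)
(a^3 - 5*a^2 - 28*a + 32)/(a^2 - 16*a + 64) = (a^2 + 3*a - 4)/(a - 8)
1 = 1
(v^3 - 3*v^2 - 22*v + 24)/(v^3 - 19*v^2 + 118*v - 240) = (v^2 + 3*v - 4)/(v^2 - 13*v + 40)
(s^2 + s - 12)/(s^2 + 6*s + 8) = (s - 3)/(s + 2)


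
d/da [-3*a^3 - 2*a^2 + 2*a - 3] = -9*a^2 - 4*a + 2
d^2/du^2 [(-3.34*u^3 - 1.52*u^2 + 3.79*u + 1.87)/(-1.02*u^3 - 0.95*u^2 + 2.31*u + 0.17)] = (-7.105427357601e-15*u^7 - 3.31010399999998*u^6 + 23.559552*u^5 - 16.94322*u^4 - 6.60822600000002*u^3 + 17.76687*u^2 + 19.583388*u - 17.496502)/(1.061208*u^9 + 2.96514*u^8 - 4.448322*u^7 - 13.103569*u^6 + 9.085761*u^5 + 17.150934*u^4 - 9.999567*u^3 - 2.639046*u^2 - 0.200277*u - 0.004913)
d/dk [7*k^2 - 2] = 14*k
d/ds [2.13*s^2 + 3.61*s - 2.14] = 4.26*s + 3.61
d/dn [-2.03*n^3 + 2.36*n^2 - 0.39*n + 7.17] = -6.09*n^2 + 4.72*n - 0.39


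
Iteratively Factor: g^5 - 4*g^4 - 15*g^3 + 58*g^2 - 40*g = (g - 2)*(g^4 - 2*g^3 - 19*g^2 + 20*g) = (g - 5)*(g - 2)*(g^3 + 3*g^2 - 4*g) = (g - 5)*(g - 2)*(g - 1)*(g^2 + 4*g) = g*(g - 5)*(g - 2)*(g - 1)*(g + 4)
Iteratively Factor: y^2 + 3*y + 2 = (y + 2)*(y + 1)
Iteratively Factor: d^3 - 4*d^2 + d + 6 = (d + 1)*(d^2 - 5*d + 6) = (d - 3)*(d + 1)*(d - 2)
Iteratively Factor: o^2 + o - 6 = (o + 3)*(o - 2)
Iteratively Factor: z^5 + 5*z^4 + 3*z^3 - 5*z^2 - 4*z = (z + 1)*(z^4 + 4*z^3 - z^2 - 4*z) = (z - 1)*(z + 1)*(z^3 + 5*z^2 + 4*z) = (z - 1)*(z + 1)*(z + 4)*(z^2 + z) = (z - 1)*(z + 1)^2*(z + 4)*(z)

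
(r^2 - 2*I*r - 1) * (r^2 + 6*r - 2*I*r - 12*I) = r^4 + 6*r^3 - 4*I*r^3 - 5*r^2 - 24*I*r^2 - 30*r + 2*I*r + 12*I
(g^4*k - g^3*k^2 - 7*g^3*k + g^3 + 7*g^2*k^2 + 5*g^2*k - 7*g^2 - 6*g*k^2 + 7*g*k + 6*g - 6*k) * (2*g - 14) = 2*g^5*k - 2*g^4*k^2 - 28*g^4*k + 2*g^4 + 28*g^3*k^2 + 108*g^3*k - 28*g^3 - 110*g^2*k^2 - 56*g^2*k + 110*g^2 + 84*g*k^2 - 110*g*k - 84*g + 84*k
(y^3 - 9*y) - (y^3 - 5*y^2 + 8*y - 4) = 5*y^2 - 17*y + 4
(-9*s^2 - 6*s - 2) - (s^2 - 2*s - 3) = -10*s^2 - 4*s + 1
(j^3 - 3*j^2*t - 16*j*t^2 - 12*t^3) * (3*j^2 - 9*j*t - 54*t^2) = 3*j^5 - 18*j^4*t - 75*j^3*t^2 + 270*j^2*t^3 + 972*j*t^4 + 648*t^5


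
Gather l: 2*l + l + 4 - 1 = 3*l + 3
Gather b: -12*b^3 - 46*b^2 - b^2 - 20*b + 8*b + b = -12*b^3 - 47*b^2 - 11*b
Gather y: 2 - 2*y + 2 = 4 - 2*y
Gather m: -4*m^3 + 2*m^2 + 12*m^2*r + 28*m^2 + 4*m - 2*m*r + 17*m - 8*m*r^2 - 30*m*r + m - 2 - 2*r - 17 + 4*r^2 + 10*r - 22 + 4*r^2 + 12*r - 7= -4*m^3 + m^2*(12*r + 30) + m*(-8*r^2 - 32*r + 22) + 8*r^2 + 20*r - 48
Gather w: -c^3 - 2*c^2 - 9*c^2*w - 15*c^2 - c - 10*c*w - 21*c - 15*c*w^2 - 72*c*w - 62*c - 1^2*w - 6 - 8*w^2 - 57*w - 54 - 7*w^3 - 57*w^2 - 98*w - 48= -c^3 - 17*c^2 - 84*c - 7*w^3 + w^2*(-15*c - 65) + w*(-9*c^2 - 82*c - 156) - 108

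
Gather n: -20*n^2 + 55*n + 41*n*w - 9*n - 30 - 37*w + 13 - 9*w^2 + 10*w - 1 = -20*n^2 + n*(41*w + 46) - 9*w^2 - 27*w - 18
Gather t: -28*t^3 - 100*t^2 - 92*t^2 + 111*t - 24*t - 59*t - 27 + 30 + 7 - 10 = -28*t^3 - 192*t^2 + 28*t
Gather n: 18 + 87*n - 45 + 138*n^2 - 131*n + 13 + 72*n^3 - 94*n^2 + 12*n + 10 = 72*n^3 + 44*n^2 - 32*n - 4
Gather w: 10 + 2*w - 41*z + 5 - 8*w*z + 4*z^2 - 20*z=w*(2 - 8*z) + 4*z^2 - 61*z + 15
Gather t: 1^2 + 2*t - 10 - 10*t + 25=16 - 8*t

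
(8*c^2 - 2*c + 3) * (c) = 8*c^3 - 2*c^2 + 3*c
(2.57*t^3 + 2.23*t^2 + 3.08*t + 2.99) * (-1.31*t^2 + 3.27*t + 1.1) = -3.3667*t^5 + 5.4826*t^4 + 6.0843*t^3 + 8.6077*t^2 + 13.1653*t + 3.289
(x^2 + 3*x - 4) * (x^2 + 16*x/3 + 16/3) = x^4 + 25*x^3/3 + 52*x^2/3 - 16*x/3 - 64/3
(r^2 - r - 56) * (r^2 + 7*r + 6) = r^4 + 6*r^3 - 57*r^2 - 398*r - 336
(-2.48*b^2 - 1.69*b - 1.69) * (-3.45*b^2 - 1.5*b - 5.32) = 8.556*b^4 + 9.5505*b^3 + 21.5591*b^2 + 11.5258*b + 8.9908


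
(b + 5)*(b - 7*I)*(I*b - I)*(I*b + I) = -b^4 - 5*b^3 + 7*I*b^3 + b^2 + 35*I*b^2 + 5*b - 7*I*b - 35*I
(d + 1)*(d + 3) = d^2 + 4*d + 3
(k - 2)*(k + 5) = k^2 + 3*k - 10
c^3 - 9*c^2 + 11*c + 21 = (c - 7)*(c - 3)*(c + 1)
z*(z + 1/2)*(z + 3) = z^3 + 7*z^2/2 + 3*z/2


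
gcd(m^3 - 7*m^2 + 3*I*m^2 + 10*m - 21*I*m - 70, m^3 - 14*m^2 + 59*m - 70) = m - 7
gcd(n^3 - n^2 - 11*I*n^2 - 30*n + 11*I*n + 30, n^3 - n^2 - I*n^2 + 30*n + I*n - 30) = n^2 + n*(-1 - 6*I) + 6*I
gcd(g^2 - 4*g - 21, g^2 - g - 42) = g - 7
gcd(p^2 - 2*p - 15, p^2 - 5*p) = p - 5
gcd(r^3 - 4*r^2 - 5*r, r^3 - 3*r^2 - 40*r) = r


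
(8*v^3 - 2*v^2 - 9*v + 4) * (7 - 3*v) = -24*v^4 + 62*v^3 + 13*v^2 - 75*v + 28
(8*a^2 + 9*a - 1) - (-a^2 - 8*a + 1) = 9*a^2 + 17*a - 2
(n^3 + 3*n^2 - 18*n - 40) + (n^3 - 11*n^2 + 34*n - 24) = 2*n^3 - 8*n^2 + 16*n - 64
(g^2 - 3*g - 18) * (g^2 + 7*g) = g^4 + 4*g^3 - 39*g^2 - 126*g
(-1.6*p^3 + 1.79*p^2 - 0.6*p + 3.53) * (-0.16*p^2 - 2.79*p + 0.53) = 0.256*p^5 + 4.1776*p^4 - 5.7461*p^3 + 2.0579*p^2 - 10.1667*p + 1.8709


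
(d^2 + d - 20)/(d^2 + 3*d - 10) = (d - 4)/(d - 2)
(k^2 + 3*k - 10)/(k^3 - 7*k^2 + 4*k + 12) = (k + 5)/(k^2 - 5*k - 6)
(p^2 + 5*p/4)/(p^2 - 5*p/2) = (4*p + 5)/(2*(2*p - 5))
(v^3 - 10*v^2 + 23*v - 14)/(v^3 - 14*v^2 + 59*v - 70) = (v - 1)/(v - 5)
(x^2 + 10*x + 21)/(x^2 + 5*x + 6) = (x + 7)/(x + 2)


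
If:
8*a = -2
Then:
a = -1/4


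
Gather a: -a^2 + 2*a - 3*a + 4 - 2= -a^2 - a + 2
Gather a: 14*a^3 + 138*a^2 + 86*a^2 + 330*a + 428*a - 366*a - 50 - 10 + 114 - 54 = 14*a^3 + 224*a^2 + 392*a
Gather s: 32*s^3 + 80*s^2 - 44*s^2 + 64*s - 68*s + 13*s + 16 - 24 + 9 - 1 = 32*s^3 + 36*s^2 + 9*s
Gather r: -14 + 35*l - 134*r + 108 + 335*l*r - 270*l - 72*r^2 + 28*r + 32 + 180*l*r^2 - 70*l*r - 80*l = -315*l + r^2*(180*l - 72) + r*(265*l - 106) + 126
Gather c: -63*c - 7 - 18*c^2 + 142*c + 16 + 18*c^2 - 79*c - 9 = 0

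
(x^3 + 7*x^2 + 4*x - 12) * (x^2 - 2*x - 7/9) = x^5 + 5*x^4 - 97*x^3/9 - 229*x^2/9 + 188*x/9 + 28/3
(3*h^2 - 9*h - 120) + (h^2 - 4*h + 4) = 4*h^2 - 13*h - 116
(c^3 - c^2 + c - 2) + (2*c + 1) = c^3 - c^2 + 3*c - 1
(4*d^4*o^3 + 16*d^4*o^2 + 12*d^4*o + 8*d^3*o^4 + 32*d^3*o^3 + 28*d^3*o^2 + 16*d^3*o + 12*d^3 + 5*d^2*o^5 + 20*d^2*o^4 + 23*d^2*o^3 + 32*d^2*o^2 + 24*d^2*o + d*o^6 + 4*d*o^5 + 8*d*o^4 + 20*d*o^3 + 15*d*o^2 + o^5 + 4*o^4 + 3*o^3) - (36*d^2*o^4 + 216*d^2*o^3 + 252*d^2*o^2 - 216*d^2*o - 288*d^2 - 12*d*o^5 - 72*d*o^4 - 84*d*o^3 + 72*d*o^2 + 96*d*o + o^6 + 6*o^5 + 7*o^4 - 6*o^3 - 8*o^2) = 4*d^4*o^3 + 16*d^4*o^2 + 12*d^4*o + 8*d^3*o^4 + 32*d^3*o^3 + 28*d^3*o^2 + 16*d^3*o + 12*d^3 + 5*d^2*o^5 - 16*d^2*o^4 - 193*d^2*o^3 - 220*d^2*o^2 + 240*d^2*o + 288*d^2 + d*o^6 + 16*d*o^5 + 80*d*o^4 + 104*d*o^3 - 57*d*o^2 - 96*d*o - o^6 - 5*o^5 - 3*o^4 + 9*o^3 + 8*o^2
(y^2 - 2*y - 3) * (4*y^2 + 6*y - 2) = 4*y^4 - 2*y^3 - 26*y^2 - 14*y + 6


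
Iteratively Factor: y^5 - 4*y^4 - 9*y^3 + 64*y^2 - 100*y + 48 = (y - 1)*(y^4 - 3*y^3 - 12*y^2 + 52*y - 48) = (y - 1)*(y + 4)*(y^3 - 7*y^2 + 16*y - 12) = (y - 2)*(y - 1)*(y + 4)*(y^2 - 5*y + 6) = (y - 3)*(y - 2)*(y - 1)*(y + 4)*(y - 2)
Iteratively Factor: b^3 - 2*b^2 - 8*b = (b)*(b^2 - 2*b - 8) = b*(b - 4)*(b + 2)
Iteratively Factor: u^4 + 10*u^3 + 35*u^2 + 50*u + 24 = (u + 4)*(u^3 + 6*u^2 + 11*u + 6) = (u + 3)*(u + 4)*(u^2 + 3*u + 2) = (u + 2)*(u + 3)*(u + 4)*(u + 1)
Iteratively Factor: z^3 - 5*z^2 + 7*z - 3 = (z - 3)*(z^2 - 2*z + 1) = (z - 3)*(z - 1)*(z - 1)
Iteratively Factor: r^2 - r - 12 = (r + 3)*(r - 4)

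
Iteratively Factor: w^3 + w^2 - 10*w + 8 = (w + 4)*(w^2 - 3*w + 2) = (w - 1)*(w + 4)*(w - 2)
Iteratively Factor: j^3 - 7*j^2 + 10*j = (j)*(j^2 - 7*j + 10) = j*(j - 2)*(j - 5)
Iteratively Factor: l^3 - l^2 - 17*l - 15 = (l - 5)*(l^2 + 4*l + 3) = (l - 5)*(l + 1)*(l + 3)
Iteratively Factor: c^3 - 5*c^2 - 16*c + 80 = (c - 5)*(c^2 - 16) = (c - 5)*(c - 4)*(c + 4)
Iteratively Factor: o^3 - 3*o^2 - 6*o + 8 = (o - 4)*(o^2 + o - 2) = (o - 4)*(o + 2)*(o - 1)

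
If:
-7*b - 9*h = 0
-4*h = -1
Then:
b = -9/28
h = 1/4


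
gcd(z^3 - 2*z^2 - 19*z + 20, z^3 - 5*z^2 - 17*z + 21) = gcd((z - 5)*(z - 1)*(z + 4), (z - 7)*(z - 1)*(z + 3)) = z - 1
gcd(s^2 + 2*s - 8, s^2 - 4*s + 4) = s - 2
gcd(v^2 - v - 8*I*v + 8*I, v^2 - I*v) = 1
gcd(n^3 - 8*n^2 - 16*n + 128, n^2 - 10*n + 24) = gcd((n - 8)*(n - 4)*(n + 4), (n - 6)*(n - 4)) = n - 4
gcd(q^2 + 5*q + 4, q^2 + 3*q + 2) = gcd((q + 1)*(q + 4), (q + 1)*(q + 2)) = q + 1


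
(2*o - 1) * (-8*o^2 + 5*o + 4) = -16*o^3 + 18*o^2 + 3*o - 4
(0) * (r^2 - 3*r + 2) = 0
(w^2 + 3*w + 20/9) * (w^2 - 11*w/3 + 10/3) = w^4 - 2*w^3/3 - 49*w^2/9 + 50*w/27 + 200/27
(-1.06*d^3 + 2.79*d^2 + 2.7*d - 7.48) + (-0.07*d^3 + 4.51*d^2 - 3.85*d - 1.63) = -1.13*d^3 + 7.3*d^2 - 1.15*d - 9.11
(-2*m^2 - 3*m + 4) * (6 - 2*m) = 4*m^3 - 6*m^2 - 26*m + 24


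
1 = 1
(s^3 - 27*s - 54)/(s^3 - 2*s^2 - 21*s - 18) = (s + 3)/(s + 1)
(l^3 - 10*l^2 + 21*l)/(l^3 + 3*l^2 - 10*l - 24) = l*(l - 7)/(l^2 + 6*l + 8)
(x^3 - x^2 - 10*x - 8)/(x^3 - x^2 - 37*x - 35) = (x^2 - 2*x - 8)/(x^2 - 2*x - 35)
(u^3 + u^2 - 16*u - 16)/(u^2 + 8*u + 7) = (u^2 - 16)/(u + 7)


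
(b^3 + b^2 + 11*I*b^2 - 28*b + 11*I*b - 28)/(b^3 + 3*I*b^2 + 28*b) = (b^2 + b*(1 + 4*I) + 4*I)/(b*(b - 4*I))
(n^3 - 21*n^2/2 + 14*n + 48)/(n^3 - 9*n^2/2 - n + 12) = (n - 8)/(n - 2)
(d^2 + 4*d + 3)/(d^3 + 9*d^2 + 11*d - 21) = (d + 1)/(d^2 + 6*d - 7)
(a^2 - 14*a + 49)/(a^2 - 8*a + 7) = (a - 7)/(a - 1)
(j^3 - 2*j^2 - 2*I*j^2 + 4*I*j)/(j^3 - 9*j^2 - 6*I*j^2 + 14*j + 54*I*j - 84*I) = j*(j - 2*I)/(j^2 - j*(7 + 6*I) + 42*I)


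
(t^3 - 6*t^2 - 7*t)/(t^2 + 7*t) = (t^2 - 6*t - 7)/(t + 7)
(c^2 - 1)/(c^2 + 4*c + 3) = (c - 1)/(c + 3)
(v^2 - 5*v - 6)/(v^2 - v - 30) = (v + 1)/(v + 5)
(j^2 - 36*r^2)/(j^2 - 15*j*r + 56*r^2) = (j^2 - 36*r^2)/(j^2 - 15*j*r + 56*r^2)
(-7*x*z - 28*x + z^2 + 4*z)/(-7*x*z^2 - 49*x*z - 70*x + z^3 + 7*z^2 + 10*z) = (z + 4)/(z^2 + 7*z + 10)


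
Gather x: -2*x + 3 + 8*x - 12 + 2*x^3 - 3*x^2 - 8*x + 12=2*x^3 - 3*x^2 - 2*x + 3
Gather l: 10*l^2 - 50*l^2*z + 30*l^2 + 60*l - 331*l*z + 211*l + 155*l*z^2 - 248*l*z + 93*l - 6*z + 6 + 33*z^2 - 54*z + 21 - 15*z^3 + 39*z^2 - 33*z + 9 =l^2*(40 - 50*z) + l*(155*z^2 - 579*z + 364) - 15*z^3 + 72*z^2 - 93*z + 36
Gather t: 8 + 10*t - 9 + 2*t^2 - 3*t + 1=2*t^2 + 7*t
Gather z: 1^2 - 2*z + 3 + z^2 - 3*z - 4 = z^2 - 5*z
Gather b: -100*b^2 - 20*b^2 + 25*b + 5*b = -120*b^2 + 30*b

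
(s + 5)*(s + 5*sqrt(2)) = s^2 + 5*s + 5*sqrt(2)*s + 25*sqrt(2)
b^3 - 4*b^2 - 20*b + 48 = (b - 6)*(b - 2)*(b + 4)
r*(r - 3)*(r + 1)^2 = r^4 - r^3 - 5*r^2 - 3*r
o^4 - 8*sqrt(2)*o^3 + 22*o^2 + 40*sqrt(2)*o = o*(o - 5*sqrt(2))*(o - 4*sqrt(2))*(o + sqrt(2))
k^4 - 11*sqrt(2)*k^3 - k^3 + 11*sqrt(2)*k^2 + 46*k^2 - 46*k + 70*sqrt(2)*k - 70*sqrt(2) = (k - 1)*(k - 7*sqrt(2))*(k - 5*sqrt(2))*(k + sqrt(2))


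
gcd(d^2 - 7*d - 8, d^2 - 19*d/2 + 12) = d - 8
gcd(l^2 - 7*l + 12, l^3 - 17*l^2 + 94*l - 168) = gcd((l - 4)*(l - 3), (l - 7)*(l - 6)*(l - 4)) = l - 4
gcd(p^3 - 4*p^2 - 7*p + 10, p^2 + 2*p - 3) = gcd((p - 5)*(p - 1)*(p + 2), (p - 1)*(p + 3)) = p - 1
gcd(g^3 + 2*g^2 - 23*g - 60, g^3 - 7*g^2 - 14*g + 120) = g^2 - g - 20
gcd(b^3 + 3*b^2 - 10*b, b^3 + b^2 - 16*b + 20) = b^2 + 3*b - 10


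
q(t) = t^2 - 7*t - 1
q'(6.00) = 5.00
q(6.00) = -7.00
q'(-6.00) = -19.00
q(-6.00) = 77.00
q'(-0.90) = -8.80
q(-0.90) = 6.11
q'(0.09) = -6.82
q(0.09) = -1.62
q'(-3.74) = -14.48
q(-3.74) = 39.17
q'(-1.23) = -9.46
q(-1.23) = 9.12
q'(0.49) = -6.02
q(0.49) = -4.19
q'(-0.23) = -7.46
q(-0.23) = 0.66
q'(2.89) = -1.22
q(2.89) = -12.88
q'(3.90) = 0.80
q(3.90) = -13.09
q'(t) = 2*t - 7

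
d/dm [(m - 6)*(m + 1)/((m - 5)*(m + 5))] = (5*m^2 - 38*m + 125)/(m^4 - 50*m^2 + 625)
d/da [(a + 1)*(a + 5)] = 2*a + 6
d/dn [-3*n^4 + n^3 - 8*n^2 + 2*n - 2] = -12*n^3 + 3*n^2 - 16*n + 2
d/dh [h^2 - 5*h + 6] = 2*h - 5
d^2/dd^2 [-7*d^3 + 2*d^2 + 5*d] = 4 - 42*d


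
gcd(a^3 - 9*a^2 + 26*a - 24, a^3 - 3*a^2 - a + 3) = a - 3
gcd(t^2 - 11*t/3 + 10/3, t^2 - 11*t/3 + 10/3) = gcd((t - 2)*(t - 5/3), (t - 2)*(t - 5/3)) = t^2 - 11*t/3 + 10/3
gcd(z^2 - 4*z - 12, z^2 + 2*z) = z + 2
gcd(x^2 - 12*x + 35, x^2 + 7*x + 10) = 1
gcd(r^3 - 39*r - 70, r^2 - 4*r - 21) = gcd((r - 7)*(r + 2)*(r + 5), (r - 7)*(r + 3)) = r - 7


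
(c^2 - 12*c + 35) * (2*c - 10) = 2*c^3 - 34*c^2 + 190*c - 350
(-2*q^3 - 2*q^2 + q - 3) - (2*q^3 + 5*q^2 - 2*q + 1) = -4*q^3 - 7*q^2 + 3*q - 4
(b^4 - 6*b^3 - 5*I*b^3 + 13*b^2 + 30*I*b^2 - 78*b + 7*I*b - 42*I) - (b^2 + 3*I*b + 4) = b^4 - 6*b^3 - 5*I*b^3 + 12*b^2 + 30*I*b^2 - 78*b + 4*I*b - 4 - 42*I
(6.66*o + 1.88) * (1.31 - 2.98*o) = -19.8468*o^2 + 3.1222*o + 2.4628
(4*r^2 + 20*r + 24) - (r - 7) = 4*r^2 + 19*r + 31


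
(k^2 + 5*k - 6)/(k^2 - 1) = (k + 6)/(k + 1)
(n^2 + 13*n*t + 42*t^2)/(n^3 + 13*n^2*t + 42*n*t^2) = 1/n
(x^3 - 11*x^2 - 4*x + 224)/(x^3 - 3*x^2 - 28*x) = (x - 8)/x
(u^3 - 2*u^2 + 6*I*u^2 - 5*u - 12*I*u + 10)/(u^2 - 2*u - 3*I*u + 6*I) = (u^2 + 6*I*u - 5)/(u - 3*I)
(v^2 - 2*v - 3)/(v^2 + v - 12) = (v + 1)/(v + 4)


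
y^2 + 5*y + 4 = (y + 1)*(y + 4)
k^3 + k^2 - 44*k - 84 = (k - 7)*(k + 2)*(k + 6)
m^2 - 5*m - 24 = (m - 8)*(m + 3)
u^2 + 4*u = u*(u + 4)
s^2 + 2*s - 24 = (s - 4)*(s + 6)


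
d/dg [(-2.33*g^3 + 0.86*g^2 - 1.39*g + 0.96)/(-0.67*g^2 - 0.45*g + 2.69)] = (1.5611*g^4 + 2.097*g^3 - 20.1214*g^2 + 5.9132*g - 3.3071)/(0.4489*g^4 + 0.603*g^3 - 3.4021*g^2 - 2.421*g + 7.2361)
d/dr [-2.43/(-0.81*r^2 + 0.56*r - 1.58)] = (1.3608 - 3.9366*r)/(0.81*r^2 - 0.56*r + 1.58)^2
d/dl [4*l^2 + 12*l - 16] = 8*l + 12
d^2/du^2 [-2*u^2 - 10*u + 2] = -4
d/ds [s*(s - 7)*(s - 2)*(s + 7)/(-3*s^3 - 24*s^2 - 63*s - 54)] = (-s^5 - 13*s^4 - 57*s^3 + 379*s^2 + 784*s - 588)/(3*(s^5 + 13*s^4 + 67*s^3 + 171*s^2 + 216*s + 108))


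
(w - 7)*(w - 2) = w^2 - 9*w + 14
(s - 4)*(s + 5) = s^2 + s - 20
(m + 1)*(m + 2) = m^2 + 3*m + 2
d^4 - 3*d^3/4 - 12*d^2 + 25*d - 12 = (d - 2)^2*(d - 3/4)*(d + 4)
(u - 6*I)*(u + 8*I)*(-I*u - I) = -I*u^3 + 2*u^2 - I*u^2 + 2*u - 48*I*u - 48*I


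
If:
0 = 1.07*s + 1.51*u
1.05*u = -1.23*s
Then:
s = 0.00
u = 0.00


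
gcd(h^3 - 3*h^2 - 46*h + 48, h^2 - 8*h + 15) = 1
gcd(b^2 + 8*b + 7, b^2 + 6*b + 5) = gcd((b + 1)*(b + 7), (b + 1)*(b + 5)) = b + 1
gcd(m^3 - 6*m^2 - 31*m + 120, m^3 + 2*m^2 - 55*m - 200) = m^2 - 3*m - 40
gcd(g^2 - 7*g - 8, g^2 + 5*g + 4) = g + 1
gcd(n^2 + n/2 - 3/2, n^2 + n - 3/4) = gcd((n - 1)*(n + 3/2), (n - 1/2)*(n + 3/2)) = n + 3/2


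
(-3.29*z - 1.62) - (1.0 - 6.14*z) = 2.85*z - 2.62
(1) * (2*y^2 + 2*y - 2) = 2*y^2 + 2*y - 2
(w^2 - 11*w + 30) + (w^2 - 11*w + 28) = 2*w^2 - 22*w + 58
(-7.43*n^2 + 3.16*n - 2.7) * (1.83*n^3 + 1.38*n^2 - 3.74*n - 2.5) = -13.5969*n^5 - 4.4706*n^4 + 27.208*n^3 + 3.0306*n^2 + 2.198*n + 6.75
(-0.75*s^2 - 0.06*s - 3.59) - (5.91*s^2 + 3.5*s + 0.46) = -6.66*s^2 - 3.56*s - 4.05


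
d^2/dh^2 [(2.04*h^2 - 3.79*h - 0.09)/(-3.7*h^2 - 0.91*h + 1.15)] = (-2.8421709430404e-14*h^4 + 117.50756*h^3 - 44.6886*h^2 + 98.57688*h + 3.451628)/(50.653*h^6 + 37.3737*h^5 - 38.03859*h^4 - 22.478729*h^3 + 11.822805*h^2 + 3.610425*h - 1.520875)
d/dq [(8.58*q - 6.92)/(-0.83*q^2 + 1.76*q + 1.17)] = (7.1214*q^2 - 11.4872*q + 22.2178)/(0.6889*q^4 - 2.9216*q^3 + 1.1554*q^2 + 4.1184*q + 1.3689)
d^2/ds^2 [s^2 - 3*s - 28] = 2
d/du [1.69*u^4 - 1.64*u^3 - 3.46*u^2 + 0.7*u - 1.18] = 6.76*u^3 - 4.92*u^2 - 6.92*u + 0.7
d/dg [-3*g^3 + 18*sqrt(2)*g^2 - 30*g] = -9*g^2 + 36*sqrt(2)*g - 30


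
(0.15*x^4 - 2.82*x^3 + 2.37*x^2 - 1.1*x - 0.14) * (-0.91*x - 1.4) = -0.1365*x^5 + 2.3562*x^4 + 1.7913*x^3 - 2.317*x^2 + 1.6674*x + 0.196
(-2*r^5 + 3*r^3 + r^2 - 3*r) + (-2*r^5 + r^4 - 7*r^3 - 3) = -4*r^5 + r^4 - 4*r^3 + r^2 - 3*r - 3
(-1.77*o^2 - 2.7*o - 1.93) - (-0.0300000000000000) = -1.77*o^2 - 2.7*o - 1.9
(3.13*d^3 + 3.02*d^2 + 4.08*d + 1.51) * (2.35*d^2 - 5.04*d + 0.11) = 7.3555*d^5 - 8.6782*d^4 - 5.2885*d^3 - 16.6825*d^2 - 7.1616*d + 0.1661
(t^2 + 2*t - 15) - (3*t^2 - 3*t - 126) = -2*t^2 + 5*t + 111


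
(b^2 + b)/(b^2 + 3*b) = (b + 1)/(b + 3)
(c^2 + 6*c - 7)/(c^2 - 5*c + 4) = (c + 7)/(c - 4)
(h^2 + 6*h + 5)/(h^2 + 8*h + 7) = (h + 5)/(h + 7)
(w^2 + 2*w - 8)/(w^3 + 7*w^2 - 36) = (w + 4)/(w^2 + 9*w + 18)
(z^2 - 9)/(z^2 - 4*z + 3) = (z + 3)/(z - 1)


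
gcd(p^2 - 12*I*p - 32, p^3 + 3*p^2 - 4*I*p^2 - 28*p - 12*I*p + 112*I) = p - 4*I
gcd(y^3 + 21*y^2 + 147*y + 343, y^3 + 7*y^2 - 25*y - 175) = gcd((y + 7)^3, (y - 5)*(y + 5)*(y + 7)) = y + 7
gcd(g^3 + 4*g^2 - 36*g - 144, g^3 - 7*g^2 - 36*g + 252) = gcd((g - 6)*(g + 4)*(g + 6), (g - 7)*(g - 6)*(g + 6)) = g^2 - 36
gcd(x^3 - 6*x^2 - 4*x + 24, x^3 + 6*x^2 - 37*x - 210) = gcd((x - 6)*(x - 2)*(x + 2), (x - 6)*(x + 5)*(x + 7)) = x - 6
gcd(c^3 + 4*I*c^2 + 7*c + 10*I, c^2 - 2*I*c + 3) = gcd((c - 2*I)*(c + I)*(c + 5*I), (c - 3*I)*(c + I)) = c + I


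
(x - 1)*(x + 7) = x^2 + 6*x - 7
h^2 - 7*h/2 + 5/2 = (h - 5/2)*(h - 1)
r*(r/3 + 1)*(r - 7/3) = r^3/3 + 2*r^2/9 - 7*r/3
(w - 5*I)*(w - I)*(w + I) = w^3 - 5*I*w^2 + w - 5*I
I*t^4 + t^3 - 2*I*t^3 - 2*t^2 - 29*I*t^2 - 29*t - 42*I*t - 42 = (t - 7)*(t + 2)*(t + 3)*(I*t + 1)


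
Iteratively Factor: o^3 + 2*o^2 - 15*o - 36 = (o - 4)*(o^2 + 6*o + 9) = (o - 4)*(o + 3)*(o + 3)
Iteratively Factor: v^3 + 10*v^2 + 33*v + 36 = (v + 4)*(v^2 + 6*v + 9) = (v + 3)*(v + 4)*(v + 3)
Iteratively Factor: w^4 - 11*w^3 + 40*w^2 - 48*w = (w - 4)*(w^3 - 7*w^2 + 12*w) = (w - 4)*(w - 3)*(w^2 - 4*w) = (w - 4)^2*(w - 3)*(w)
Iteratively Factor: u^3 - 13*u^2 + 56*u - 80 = (u - 4)*(u^2 - 9*u + 20) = (u - 4)^2*(u - 5)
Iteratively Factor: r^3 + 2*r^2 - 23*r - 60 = (r + 3)*(r^2 - r - 20) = (r + 3)*(r + 4)*(r - 5)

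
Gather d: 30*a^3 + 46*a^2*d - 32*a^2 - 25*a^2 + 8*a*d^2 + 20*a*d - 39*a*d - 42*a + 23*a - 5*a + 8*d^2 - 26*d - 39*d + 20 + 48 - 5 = 30*a^3 - 57*a^2 - 24*a + d^2*(8*a + 8) + d*(46*a^2 - 19*a - 65) + 63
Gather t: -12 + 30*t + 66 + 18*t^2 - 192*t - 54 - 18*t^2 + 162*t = 0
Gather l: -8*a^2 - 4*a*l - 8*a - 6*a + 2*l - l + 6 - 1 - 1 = -8*a^2 - 14*a + l*(1 - 4*a) + 4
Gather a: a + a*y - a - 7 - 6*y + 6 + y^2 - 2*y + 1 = a*y + y^2 - 8*y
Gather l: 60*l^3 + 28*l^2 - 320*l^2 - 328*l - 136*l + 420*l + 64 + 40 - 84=60*l^3 - 292*l^2 - 44*l + 20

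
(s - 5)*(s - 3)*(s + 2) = s^3 - 6*s^2 - s + 30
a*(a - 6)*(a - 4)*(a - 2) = a^4 - 12*a^3 + 44*a^2 - 48*a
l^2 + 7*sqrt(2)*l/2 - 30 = (l - 5*sqrt(2)/2)*(l + 6*sqrt(2))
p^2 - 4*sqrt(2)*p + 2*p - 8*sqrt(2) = (p + 2)*(p - 4*sqrt(2))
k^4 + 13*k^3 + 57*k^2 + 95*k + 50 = (k + 1)*(k + 2)*(k + 5)^2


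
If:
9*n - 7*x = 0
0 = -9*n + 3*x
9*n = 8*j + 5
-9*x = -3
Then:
No Solution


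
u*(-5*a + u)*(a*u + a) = -5*a^2*u^2 - 5*a^2*u + a*u^3 + a*u^2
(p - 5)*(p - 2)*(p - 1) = p^3 - 8*p^2 + 17*p - 10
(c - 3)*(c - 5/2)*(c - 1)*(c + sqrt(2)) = c^4 - 13*c^3/2 + sqrt(2)*c^3 - 13*sqrt(2)*c^2/2 + 13*c^2 - 15*c/2 + 13*sqrt(2)*c - 15*sqrt(2)/2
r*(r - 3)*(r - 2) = r^3 - 5*r^2 + 6*r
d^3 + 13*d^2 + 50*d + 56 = (d + 2)*(d + 4)*(d + 7)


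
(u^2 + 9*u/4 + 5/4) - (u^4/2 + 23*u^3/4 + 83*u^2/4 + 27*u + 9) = -u^4/2 - 23*u^3/4 - 79*u^2/4 - 99*u/4 - 31/4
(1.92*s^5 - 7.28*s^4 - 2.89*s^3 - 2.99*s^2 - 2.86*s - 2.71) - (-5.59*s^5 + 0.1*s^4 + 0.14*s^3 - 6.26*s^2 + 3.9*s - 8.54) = 7.51*s^5 - 7.38*s^4 - 3.03*s^3 + 3.27*s^2 - 6.76*s + 5.83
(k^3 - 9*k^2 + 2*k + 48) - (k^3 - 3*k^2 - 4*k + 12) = -6*k^2 + 6*k + 36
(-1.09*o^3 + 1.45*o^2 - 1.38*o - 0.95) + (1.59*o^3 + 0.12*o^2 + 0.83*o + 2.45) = 0.5*o^3 + 1.57*o^2 - 0.55*o + 1.5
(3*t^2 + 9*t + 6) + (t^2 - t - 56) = 4*t^2 + 8*t - 50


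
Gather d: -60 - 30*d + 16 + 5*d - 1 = -25*d - 45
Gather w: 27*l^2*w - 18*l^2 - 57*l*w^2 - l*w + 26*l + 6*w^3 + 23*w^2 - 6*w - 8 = -18*l^2 + 26*l + 6*w^3 + w^2*(23 - 57*l) + w*(27*l^2 - l - 6) - 8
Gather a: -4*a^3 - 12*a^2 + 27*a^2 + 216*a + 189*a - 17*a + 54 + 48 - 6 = -4*a^3 + 15*a^2 + 388*a + 96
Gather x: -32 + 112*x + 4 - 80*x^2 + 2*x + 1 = -80*x^2 + 114*x - 27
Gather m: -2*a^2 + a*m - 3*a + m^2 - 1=-2*a^2 + a*m - 3*a + m^2 - 1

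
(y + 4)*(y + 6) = y^2 + 10*y + 24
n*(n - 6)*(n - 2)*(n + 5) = n^4 - 3*n^3 - 28*n^2 + 60*n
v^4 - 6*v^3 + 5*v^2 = v^2*(v - 5)*(v - 1)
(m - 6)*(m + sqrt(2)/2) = m^2 - 6*m + sqrt(2)*m/2 - 3*sqrt(2)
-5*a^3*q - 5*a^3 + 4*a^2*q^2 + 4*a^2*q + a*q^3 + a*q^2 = (-a + q)*(5*a + q)*(a*q + a)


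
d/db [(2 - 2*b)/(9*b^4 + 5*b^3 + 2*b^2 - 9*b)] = 2*(27*b^4 - 26*b^3 - 13*b^2 - 4*b + 9)/(b^2*(81*b^6 + 90*b^5 + 61*b^4 - 142*b^3 - 86*b^2 - 36*b + 81))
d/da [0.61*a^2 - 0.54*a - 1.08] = 1.22*a - 0.54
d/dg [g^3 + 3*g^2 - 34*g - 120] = 3*g^2 + 6*g - 34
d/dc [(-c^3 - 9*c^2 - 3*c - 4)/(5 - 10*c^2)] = (2*c^4 - 9*c^2 - 34*c - 3)/(5*(4*c^4 - 4*c^2 + 1))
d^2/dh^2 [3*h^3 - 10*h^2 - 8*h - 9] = 18*h - 20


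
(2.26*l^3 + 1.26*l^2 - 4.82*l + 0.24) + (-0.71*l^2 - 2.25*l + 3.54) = 2.26*l^3 + 0.55*l^2 - 7.07*l + 3.78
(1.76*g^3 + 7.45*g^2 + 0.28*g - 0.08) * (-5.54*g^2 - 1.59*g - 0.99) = -9.7504*g^5 - 44.0714*g^4 - 15.1391*g^3 - 7.3775*g^2 - 0.15*g + 0.0792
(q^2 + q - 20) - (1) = q^2 + q - 21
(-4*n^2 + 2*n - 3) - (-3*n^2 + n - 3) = -n^2 + n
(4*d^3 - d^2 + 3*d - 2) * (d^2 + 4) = 4*d^5 - d^4 + 19*d^3 - 6*d^2 + 12*d - 8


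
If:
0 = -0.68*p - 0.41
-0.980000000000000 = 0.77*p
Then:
No Solution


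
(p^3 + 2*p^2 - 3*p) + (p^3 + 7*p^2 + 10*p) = 2*p^3 + 9*p^2 + 7*p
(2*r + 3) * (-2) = -4*r - 6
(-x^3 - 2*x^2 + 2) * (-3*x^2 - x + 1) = 3*x^5 + 7*x^4 + x^3 - 8*x^2 - 2*x + 2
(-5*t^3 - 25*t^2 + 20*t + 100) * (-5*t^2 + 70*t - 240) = 25*t^5 - 225*t^4 - 650*t^3 + 6900*t^2 + 2200*t - 24000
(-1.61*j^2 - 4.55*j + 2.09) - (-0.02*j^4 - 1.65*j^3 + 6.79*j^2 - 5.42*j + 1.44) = 0.02*j^4 + 1.65*j^3 - 8.4*j^2 + 0.87*j + 0.65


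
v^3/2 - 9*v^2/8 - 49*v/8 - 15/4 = (v/2 + 1)*(v - 5)*(v + 3/4)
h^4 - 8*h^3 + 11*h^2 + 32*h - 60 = (h - 5)*(h - 3)*(h - 2)*(h + 2)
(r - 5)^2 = r^2 - 10*r + 25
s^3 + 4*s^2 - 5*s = s*(s - 1)*(s + 5)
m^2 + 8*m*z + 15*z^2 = (m + 3*z)*(m + 5*z)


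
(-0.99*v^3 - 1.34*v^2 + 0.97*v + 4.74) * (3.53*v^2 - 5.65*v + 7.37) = -3.4947*v^5 + 0.863300000000001*v^4 + 3.6988*v^3 + 1.3759*v^2 - 19.6321*v + 34.9338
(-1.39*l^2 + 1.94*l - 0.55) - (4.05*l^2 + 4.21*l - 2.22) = -5.44*l^2 - 2.27*l + 1.67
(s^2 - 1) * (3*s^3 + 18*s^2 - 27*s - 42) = 3*s^5 + 18*s^4 - 30*s^3 - 60*s^2 + 27*s + 42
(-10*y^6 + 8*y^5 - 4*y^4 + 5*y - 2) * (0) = 0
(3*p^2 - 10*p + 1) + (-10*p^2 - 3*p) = -7*p^2 - 13*p + 1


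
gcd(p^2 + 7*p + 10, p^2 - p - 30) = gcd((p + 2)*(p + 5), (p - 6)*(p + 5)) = p + 5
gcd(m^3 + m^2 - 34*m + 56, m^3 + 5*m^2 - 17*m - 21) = m + 7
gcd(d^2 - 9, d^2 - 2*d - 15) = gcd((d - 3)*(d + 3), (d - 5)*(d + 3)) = d + 3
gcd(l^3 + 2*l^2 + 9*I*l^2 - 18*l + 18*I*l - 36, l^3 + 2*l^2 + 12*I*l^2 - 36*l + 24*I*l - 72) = l^2 + l*(2 + 6*I) + 12*I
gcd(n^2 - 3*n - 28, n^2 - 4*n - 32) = n + 4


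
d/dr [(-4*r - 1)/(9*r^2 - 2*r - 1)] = 2*(18*r^2 + 9*r + 1)/(81*r^4 - 36*r^3 - 14*r^2 + 4*r + 1)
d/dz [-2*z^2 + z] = 1 - 4*z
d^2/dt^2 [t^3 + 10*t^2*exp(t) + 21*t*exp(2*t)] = 10*t^2*exp(t) + 84*t*exp(2*t) + 40*t*exp(t) + 6*t + 84*exp(2*t) + 20*exp(t)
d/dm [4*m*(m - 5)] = 8*m - 20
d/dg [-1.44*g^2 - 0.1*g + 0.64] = -2.88*g - 0.1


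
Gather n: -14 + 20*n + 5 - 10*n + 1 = 10*n - 8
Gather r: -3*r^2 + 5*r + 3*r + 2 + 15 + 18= -3*r^2 + 8*r + 35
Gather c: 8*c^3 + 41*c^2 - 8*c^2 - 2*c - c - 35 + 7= 8*c^3 + 33*c^2 - 3*c - 28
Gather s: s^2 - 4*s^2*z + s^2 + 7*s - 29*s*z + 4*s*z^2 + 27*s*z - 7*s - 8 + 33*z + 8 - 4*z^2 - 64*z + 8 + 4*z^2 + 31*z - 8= s^2*(2 - 4*z) + s*(4*z^2 - 2*z)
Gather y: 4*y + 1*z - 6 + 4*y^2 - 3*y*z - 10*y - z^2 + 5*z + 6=4*y^2 + y*(-3*z - 6) - z^2 + 6*z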